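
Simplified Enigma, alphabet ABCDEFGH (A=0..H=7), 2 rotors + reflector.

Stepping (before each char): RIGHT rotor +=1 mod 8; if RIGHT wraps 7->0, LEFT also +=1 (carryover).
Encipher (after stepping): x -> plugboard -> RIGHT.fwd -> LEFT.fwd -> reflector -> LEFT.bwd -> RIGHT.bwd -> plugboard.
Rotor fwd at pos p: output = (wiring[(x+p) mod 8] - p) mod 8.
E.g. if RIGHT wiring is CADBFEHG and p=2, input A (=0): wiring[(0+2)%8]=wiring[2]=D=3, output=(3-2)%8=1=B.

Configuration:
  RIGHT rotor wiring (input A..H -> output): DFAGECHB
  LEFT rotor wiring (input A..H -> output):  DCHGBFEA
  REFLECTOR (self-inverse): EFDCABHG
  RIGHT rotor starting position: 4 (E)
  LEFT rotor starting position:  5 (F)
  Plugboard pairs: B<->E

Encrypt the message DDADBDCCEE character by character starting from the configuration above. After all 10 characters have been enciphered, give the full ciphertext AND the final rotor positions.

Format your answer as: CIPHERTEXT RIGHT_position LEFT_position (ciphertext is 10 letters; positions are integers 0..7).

Answer: CFFHFFFDCC 6 6

Derivation:
Char 1 ('D'): step: R->5, L=5; D->plug->D->R->G->L->B->refl->F->L'->E->R'->C->plug->C
Char 2 ('D'): step: R->6, L=5; D->plug->D->R->H->L->E->refl->A->L'->A->R'->F->plug->F
Char 3 ('A'): step: R->7, L=5; A->plug->A->R->C->L->D->refl->C->L'->F->R'->F->plug->F
Char 4 ('D'): step: R->0, L->6 (L advanced); D->plug->D->R->G->L->D->refl->C->L'->B->R'->H->plug->H
Char 5 ('B'): step: R->1, L=6; B->plug->E->R->B->L->C->refl->D->L'->G->R'->F->plug->F
Char 6 ('D'): step: R->2, L=6; D->plug->D->R->A->L->G->refl->H->L'->H->R'->F->plug->F
Char 7 ('C'): step: R->3, L=6; C->plug->C->R->H->L->H->refl->G->L'->A->R'->F->plug->F
Char 8 ('C'): step: R->4, L=6; C->plug->C->R->D->L->E->refl->A->L'->F->R'->D->plug->D
Char 9 ('E'): step: R->5, L=6; E->plug->B->R->C->L->F->refl->B->L'->E->R'->C->plug->C
Char 10 ('E'): step: R->6, L=6; E->plug->B->R->D->L->E->refl->A->L'->F->R'->C->plug->C
Final: ciphertext=CFFHFFFDCC, RIGHT=6, LEFT=6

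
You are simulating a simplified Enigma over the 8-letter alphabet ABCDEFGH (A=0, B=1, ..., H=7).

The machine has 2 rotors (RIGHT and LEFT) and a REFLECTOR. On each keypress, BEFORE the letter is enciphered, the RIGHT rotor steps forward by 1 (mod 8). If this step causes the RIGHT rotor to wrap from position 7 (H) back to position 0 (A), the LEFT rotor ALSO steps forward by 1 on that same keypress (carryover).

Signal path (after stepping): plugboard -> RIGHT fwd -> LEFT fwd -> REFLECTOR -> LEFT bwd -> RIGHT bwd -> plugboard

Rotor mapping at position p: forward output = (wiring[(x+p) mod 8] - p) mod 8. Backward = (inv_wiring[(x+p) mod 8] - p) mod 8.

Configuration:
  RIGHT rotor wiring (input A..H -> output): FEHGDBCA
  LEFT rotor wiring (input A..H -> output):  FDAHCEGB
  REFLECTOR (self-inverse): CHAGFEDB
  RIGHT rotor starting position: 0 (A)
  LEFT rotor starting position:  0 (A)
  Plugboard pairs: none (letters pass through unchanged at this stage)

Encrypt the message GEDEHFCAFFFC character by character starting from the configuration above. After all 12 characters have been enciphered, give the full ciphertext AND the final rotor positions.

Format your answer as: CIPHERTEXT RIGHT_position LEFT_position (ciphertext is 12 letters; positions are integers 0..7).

Char 1 ('G'): step: R->1, L=0; G->plug->G->R->H->L->B->refl->H->L'->D->R'->A->plug->A
Char 2 ('E'): step: R->2, L=0; E->plug->E->R->A->L->F->refl->E->L'->F->R'->A->plug->A
Char 3 ('D'): step: R->3, L=0; D->plug->D->R->H->L->B->refl->H->L'->D->R'->A->plug->A
Char 4 ('E'): step: R->4, L=0; E->plug->E->R->B->L->D->refl->G->L'->G->R'->C->plug->C
Char 5 ('H'): step: R->5, L=0; H->plug->H->R->G->L->G->refl->D->L'->B->R'->G->plug->G
Char 6 ('F'): step: R->6, L=0; F->plug->F->R->A->L->F->refl->E->L'->F->R'->G->plug->G
Char 7 ('C'): step: R->7, L=0; C->plug->C->R->F->L->E->refl->F->L'->A->R'->D->plug->D
Char 8 ('A'): step: R->0, L->1 (L advanced); A->plug->A->R->F->L->F->refl->E->L'->H->R'->C->plug->C
Char 9 ('F'): step: R->1, L=1; F->plug->F->R->B->L->H->refl->B->L'->D->R'->A->plug->A
Char 10 ('F'): step: R->2, L=1; F->plug->F->R->G->L->A->refl->C->L'->A->R'->E->plug->E
Char 11 ('F'): step: R->3, L=1; F->plug->F->R->C->L->G->refl->D->L'->E->R'->H->plug->H
Char 12 ('C'): step: R->4, L=1; C->plug->C->R->G->L->A->refl->C->L'->A->R'->F->plug->F
Final: ciphertext=AAACGGDCAEHF, RIGHT=4, LEFT=1

Answer: AAACGGDCAEHF 4 1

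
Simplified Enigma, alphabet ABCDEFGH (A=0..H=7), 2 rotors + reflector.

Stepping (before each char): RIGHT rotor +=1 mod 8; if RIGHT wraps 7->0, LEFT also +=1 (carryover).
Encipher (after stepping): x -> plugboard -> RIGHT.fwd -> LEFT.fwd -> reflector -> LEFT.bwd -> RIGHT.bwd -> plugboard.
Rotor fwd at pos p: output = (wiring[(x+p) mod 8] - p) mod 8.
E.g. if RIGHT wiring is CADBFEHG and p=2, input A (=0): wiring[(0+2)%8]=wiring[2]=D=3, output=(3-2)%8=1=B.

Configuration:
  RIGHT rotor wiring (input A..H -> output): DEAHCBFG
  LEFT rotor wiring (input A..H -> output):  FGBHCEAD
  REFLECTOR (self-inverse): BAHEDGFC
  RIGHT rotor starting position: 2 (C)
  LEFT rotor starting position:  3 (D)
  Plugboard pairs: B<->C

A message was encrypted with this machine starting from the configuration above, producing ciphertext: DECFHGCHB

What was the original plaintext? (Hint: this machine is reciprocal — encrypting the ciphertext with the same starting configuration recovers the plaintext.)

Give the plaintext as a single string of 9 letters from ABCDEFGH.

Char 1 ('D'): step: R->3, L=3; D->plug->D->R->C->L->B->refl->A->L'->E->R'->A->plug->A
Char 2 ('E'): step: R->4, L=3; E->plug->E->R->H->L->G->refl->F->L'->D->R'->H->plug->H
Char 3 ('C'): step: R->5, L=3; C->plug->B->R->A->L->E->refl->D->L'->G->R'->D->plug->D
Char 4 ('F'): step: R->6, L=3; F->plug->F->R->B->L->H->refl->C->L'->F->R'->C->plug->B
Char 5 ('H'): step: R->7, L=3; H->plug->H->R->G->L->D->refl->E->L'->A->R'->E->plug->E
Char 6 ('G'): step: R->0, L->4 (L advanced); G->plug->G->R->F->L->C->refl->H->L'->D->R'->A->plug->A
Char 7 ('C'): step: R->1, L=4; C->plug->B->R->H->L->D->refl->E->L'->C->R'->H->plug->H
Char 8 ('H'): step: R->2, L=4; H->plug->H->R->C->L->E->refl->D->L'->H->R'->D->plug->D
Char 9 ('B'): step: R->3, L=4; B->plug->C->R->G->L->F->refl->G->L'->A->R'->F->plug->F

Answer: AHDBEAHDF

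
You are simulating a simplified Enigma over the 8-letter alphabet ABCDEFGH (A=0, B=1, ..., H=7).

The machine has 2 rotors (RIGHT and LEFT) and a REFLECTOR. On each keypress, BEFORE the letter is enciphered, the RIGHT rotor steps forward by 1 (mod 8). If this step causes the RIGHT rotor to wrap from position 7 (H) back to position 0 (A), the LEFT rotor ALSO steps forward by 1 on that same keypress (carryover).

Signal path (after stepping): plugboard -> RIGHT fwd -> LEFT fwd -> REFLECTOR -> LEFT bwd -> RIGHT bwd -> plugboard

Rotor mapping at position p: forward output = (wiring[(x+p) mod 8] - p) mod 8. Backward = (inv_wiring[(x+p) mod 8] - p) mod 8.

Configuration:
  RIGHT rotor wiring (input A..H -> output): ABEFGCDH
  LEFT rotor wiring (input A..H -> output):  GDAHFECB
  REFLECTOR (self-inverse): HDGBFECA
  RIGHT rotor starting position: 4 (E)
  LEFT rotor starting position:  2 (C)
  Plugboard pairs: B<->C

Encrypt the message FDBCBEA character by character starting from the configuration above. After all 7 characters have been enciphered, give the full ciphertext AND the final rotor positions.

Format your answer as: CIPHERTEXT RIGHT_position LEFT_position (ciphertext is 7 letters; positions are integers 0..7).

Answer: BGFBEBF 3 3

Derivation:
Char 1 ('F'): step: R->5, L=2; F->plug->F->R->H->L->B->refl->D->L'->C->R'->C->plug->B
Char 2 ('D'): step: R->6, L=2; D->plug->D->R->D->L->C->refl->G->L'->A->R'->G->plug->G
Char 3 ('B'): step: R->7, L=2; B->plug->C->R->C->L->D->refl->B->L'->H->R'->F->plug->F
Char 4 ('C'): step: R->0, L->3 (L advanced); C->plug->B->R->B->L->C->refl->G->L'->E->R'->C->plug->B
Char 5 ('B'): step: R->1, L=3; B->plug->C->R->E->L->G->refl->C->L'->B->R'->E->plug->E
Char 6 ('E'): step: R->2, L=3; E->plug->E->R->B->L->C->refl->G->L'->E->R'->C->plug->B
Char 7 ('A'): step: R->3, L=3; A->plug->A->R->C->L->B->refl->D->L'->F->R'->F->plug->F
Final: ciphertext=BGFBEBF, RIGHT=3, LEFT=3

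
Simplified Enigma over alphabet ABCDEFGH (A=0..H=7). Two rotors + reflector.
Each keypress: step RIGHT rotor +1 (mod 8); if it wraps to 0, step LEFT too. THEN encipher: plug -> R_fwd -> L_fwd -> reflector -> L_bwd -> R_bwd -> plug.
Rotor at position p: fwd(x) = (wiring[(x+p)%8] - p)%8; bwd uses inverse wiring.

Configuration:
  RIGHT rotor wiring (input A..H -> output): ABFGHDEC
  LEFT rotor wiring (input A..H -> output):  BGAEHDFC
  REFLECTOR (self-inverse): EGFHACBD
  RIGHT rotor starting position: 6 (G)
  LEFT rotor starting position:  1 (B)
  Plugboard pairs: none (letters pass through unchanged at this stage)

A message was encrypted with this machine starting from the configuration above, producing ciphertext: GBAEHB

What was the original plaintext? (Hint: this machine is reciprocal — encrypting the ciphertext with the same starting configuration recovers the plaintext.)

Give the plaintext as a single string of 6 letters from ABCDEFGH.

Answer: FHFDDF

Derivation:
Char 1 ('G'): step: R->7, L=1; G->plug->G->R->E->L->C->refl->F->L'->A->R'->F->plug->F
Char 2 ('B'): step: R->0, L->2 (L advanced); B->plug->B->R->B->L->C->refl->F->L'->C->R'->H->plug->H
Char 3 ('A'): step: R->1, L=2; A->plug->A->R->A->L->G->refl->B->L'->D->R'->F->plug->F
Char 4 ('E'): step: R->2, L=2; E->plug->E->R->C->L->F->refl->C->L'->B->R'->D->plug->D
Char 5 ('H'): step: R->3, L=2; H->plug->H->R->C->L->F->refl->C->L'->B->R'->D->plug->D
Char 6 ('B'): step: R->4, L=2; B->plug->B->R->H->L->E->refl->A->L'->F->R'->F->plug->F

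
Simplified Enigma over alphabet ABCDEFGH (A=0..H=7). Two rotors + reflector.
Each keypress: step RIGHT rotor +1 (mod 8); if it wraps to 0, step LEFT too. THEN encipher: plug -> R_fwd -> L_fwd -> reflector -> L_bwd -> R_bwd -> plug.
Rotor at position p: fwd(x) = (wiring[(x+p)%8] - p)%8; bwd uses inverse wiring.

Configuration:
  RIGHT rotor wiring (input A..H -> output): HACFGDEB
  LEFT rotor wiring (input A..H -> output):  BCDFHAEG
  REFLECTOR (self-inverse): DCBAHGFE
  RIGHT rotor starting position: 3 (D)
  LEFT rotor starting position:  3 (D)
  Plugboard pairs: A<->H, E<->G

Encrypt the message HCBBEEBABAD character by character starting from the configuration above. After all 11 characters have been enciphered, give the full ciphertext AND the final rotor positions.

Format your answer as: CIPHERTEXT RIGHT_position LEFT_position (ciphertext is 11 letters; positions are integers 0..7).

Char 1 ('H'): step: R->4, L=3; H->plug->A->R->C->L->F->refl->G->L'->F->R'->D->plug->D
Char 2 ('C'): step: R->5, L=3; C->plug->C->R->E->L->D->refl->A->L'->H->R'->B->plug->B
Char 3 ('B'): step: R->6, L=3; B->plug->B->R->D->L->B->refl->C->L'->A->R'->G->plug->E
Char 4 ('B'): step: R->7, L=3; B->plug->B->R->A->L->C->refl->B->L'->D->R'->D->plug->D
Char 5 ('E'): step: R->0, L->4 (L advanced); E->plug->G->R->E->L->F->refl->G->L'->F->R'->D->plug->D
Char 6 ('E'): step: R->1, L=4; E->plug->G->R->A->L->D->refl->A->L'->C->R'->E->plug->G
Char 7 ('B'): step: R->2, L=4; B->plug->B->R->D->L->C->refl->B->L'->H->R'->F->plug->F
Char 8 ('A'): step: R->3, L=4; A->plug->H->R->H->L->B->refl->C->L'->D->R'->B->plug->B
Char 9 ('B'): step: R->4, L=4; B->plug->B->R->H->L->B->refl->C->L'->D->R'->E->plug->G
Char 10 ('A'): step: R->5, L=4; A->plug->H->R->B->L->E->refl->H->L'->G->R'->A->plug->H
Char 11 ('D'): step: R->6, L=4; D->plug->D->R->C->L->A->refl->D->L'->A->R'->G->plug->E
Final: ciphertext=DBEDDGFBGHE, RIGHT=6, LEFT=4

Answer: DBEDDGFBGHE 6 4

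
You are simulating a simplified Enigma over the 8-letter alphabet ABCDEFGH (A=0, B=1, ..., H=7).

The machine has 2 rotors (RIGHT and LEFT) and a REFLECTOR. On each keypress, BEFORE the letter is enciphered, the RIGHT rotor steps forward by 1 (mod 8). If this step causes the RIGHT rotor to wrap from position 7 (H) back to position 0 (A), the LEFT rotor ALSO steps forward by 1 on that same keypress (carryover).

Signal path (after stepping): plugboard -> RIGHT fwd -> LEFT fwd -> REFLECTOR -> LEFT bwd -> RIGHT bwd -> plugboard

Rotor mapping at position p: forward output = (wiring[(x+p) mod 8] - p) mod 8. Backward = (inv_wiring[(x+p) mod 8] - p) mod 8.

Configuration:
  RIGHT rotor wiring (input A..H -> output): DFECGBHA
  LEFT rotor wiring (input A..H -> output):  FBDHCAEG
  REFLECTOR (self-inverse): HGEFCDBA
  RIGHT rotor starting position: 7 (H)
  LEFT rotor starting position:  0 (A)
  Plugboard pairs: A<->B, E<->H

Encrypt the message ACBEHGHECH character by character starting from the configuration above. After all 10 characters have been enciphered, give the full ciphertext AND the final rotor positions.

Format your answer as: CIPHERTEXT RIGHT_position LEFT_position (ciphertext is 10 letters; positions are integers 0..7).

Answer: HGEBFDCAAA 1 2

Derivation:
Char 1 ('A'): step: R->0, L->1 (L advanced); A->plug->B->R->F->L->D->refl->F->L'->G->R'->E->plug->H
Char 2 ('C'): step: R->1, L=1; C->plug->C->R->B->L->C->refl->E->L'->H->R'->G->plug->G
Char 3 ('B'): step: R->2, L=1; B->plug->A->R->C->L->G->refl->B->L'->D->R'->H->plug->E
Char 4 ('E'): step: R->3, L=1; E->plug->H->R->B->L->C->refl->E->L'->H->R'->A->plug->B
Char 5 ('H'): step: R->4, L=1; H->plug->E->R->H->L->E->refl->C->L'->B->R'->F->plug->F
Char 6 ('G'): step: R->5, L=1; G->plug->G->R->F->L->D->refl->F->L'->G->R'->D->plug->D
Char 7 ('H'): step: R->6, L=1; H->plug->E->R->G->L->F->refl->D->L'->F->R'->C->plug->C
Char 8 ('E'): step: R->7, L=1; E->plug->H->R->A->L->A->refl->H->L'->E->R'->B->plug->A
Char 9 ('C'): step: R->0, L->2 (L advanced); C->plug->C->R->E->L->C->refl->E->L'->F->R'->B->plug->A
Char 10 ('H'): step: R->1, L=2; H->plug->E->R->A->L->B->refl->G->L'->D->R'->B->plug->A
Final: ciphertext=HGEBFDCAAA, RIGHT=1, LEFT=2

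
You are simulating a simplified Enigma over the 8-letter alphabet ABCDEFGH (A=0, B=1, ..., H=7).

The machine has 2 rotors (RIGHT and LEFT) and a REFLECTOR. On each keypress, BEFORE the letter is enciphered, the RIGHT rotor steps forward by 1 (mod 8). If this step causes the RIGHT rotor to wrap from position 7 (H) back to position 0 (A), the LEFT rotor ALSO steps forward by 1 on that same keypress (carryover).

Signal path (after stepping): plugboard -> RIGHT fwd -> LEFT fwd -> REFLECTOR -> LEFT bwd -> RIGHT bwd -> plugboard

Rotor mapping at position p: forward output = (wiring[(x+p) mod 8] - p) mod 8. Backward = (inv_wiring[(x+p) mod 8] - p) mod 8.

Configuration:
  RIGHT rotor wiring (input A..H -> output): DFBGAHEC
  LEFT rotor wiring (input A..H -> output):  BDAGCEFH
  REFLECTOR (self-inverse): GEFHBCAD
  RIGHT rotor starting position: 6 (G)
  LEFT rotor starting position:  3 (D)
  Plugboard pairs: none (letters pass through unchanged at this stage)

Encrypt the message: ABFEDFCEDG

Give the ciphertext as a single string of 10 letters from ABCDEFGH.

Answer: EACCFCHCCC

Derivation:
Char 1 ('A'): step: R->7, L=3; A->plug->A->R->D->L->C->refl->F->L'->H->R'->E->plug->E
Char 2 ('B'): step: R->0, L->4 (L advanced); B->plug->B->R->F->L->H->refl->D->L'->D->R'->A->plug->A
Char 3 ('F'): step: R->1, L=4; F->plug->F->R->D->L->D->refl->H->L'->F->R'->C->plug->C
Char 4 ('E'): step: R->2, L=4; E->plug->E->R->C->L->B->refl->E->L'->G->R'->C->plug->C
Char 5 ('D'): step: R->3, L=4; D->plug->D->R->B->L->A->refl->G->L'->A->R'->F->plug->F
Char 6 ('F'): step: R->4, L=4; F->plug->F->R->B->L->A->refl->G->L'->A->R'->C->plug->C
Char 7 ('C'): step: R->5, L=4; C->plug->C->R->F->L->H->refl->D->L'->D->R'->H->plug->H
Char 8 ('E'): step: R->6, L=4; E->plug->E->R->D->L->D->refl->H->L'->F->R'->C->plug->C
Char 9 ('D'): step: R->7, L=4; D->plug->D->R->C->L->B->refl->E->L'->G->R'->C->plug->C
Char 10 ('G'): step: R->0, L->5 (L advanced); G->plug->G->R->E->L->G->refl->A->L'->B->R'->C->plug->C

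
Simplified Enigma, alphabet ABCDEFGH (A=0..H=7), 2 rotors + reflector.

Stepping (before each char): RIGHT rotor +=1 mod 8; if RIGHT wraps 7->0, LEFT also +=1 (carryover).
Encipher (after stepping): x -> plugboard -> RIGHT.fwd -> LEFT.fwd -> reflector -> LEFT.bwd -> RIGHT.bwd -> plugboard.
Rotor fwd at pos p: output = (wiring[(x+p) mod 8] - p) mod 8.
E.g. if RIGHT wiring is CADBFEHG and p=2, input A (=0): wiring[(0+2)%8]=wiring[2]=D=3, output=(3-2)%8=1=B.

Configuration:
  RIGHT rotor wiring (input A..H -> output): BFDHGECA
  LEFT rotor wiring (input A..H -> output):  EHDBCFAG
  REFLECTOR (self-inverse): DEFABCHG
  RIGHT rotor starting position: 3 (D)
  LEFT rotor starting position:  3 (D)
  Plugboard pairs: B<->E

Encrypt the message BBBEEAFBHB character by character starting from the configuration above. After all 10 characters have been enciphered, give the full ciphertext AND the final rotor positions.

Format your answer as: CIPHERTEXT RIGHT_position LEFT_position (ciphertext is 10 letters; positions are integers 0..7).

Answer: CHHHFDBAGF 5 4

Derivation:
Char 1 ('B'): step: R->4, L=3; B->plug->E->R->F->L->B->refl->E->L'->G->R'->C->plug->C
Char 2 ('B'): step: R->5, L=3; B->plug->E->R->A->L->G->refl->H->L'->B->R'->H->plug->H
Char 3 ('B'): step: R->6, L=3; B->plug->E->R->F->L->B->refl->E->L'->G->R'->H->plug->H
Char 4 ('E'): step: R->7, L=3; E->plug->B->R->C->L->C->refl->F->L'->D->R'->H->plug->H
Char 5 ('E'): step: R->0, L->4 (L advanced); E->plug->B->R->F->L->D->refl->A->L'->E->R'->F->plug->F
Char 6 ('A'): step: R->1, L=4; A->plug->A->R->E->L->A->refl->D->L'->F->R'->D->plug->D
Char 7 ('F'): step: R->2, L=4; F->plug->F->R->G->L->H->refl->G->L'->A->R'->E->plug->B
Char 8 ('B'): step: R->3, L=4; B->plug->E->R->F->L->D->refl->A->L'->E->R'->A->plug->A
Char 9 ('H'): step: R->4, L=4; H->plug->H->R->D->L->C->refl->F->L'->H->R'->G->plug->G
Char 10 ('B'): step: R->5, L=4; B->plug->E->R->A->L->G->refl->H->L'->G->R'->F->plug->F
Final: ciphertext=CHHHFDBAGF, RIGHT=5, LEFT=4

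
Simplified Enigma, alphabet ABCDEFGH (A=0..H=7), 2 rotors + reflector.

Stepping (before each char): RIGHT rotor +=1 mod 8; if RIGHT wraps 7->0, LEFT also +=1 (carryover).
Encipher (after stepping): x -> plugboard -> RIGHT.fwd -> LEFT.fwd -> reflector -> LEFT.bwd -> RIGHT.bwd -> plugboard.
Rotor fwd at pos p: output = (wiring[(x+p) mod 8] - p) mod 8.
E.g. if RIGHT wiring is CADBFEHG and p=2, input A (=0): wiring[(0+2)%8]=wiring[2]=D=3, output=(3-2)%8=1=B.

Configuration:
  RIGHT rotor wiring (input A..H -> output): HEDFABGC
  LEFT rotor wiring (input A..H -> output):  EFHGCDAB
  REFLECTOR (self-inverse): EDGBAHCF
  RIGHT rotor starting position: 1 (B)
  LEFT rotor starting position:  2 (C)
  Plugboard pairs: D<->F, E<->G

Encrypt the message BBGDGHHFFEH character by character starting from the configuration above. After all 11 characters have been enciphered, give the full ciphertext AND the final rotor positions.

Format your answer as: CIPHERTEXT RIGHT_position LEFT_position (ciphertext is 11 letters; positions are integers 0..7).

Char 1 ('B'): step: R->2, L=2; B->plug->B->R->D->L->B->refl->D->L'->H->R'->D->plug->F
Char 2 ('B'): step: R->3, L=2; B->plug->B->R->F->L->H->refl->F->L'->A->R'->H->plug->H
Char 3 ('G'): step: R->4, L=2; G->plug->E->R->D->L->B->refl->D->L'->H->R'->G->plug->E
Char 4 ('D'): step: R->5, L=2; D->plug->F->R->G->L->C->refl->G->L'->E->R'->A->plug->A
Char 5 ('G'): step: R->6, L=2; G->plug->E->R->F->L->H->refl->F->L'->A->R'->A->plug->A
Char 6 ('H'): step: R->7, L=2; H->plug->H->R->H->L->D->refl->B->L'->D->R'->A->plug->A
Char 7 ('H'): step: R->0, L->3 (L advanced); H->plug->H->R->C->L->A->refl->E->L'->H->R'->A->plug->A
Char 8 ('F'): step: R->1, L=3; F->plug->D->R->H->L->E->refl->A->L'->C->R'->B->plug->B
Char 9 ('F'): step: R->2, L=3; F->plug->D->R->H->L->E->refl->A->L'->C->R'->H->plug->H
Char 10 ('E'): step: R->3, L=3; E->plug->G->R->B->L->H->refl->F->L'->D->R'->D->plug->F
Char 11 ('H'): step: R->4, L=3; H->plug->H->R->B->L->H->refl->F->L'->D->R'->E->plug->G
Final: ciphertext=FHEAAAABHFG, RIGHT=4, LEFT=3

Answer: FHEAAAABHFG 4 3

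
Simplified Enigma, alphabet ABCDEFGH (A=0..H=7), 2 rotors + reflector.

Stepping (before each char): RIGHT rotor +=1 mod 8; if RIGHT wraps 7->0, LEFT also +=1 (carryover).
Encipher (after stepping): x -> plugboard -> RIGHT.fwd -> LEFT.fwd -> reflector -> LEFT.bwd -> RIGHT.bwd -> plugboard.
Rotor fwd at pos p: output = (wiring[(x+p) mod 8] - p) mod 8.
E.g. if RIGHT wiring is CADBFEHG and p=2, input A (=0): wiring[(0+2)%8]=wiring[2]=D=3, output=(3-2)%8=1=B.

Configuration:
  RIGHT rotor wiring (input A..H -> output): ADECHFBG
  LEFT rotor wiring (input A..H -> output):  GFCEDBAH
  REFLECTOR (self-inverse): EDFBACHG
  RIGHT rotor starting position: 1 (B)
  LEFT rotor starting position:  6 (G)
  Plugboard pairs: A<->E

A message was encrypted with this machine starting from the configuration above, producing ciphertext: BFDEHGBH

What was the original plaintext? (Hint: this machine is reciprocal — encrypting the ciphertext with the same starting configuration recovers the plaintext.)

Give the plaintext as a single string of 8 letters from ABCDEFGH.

Char 1 ('B'): step: R->2, L=6; B->plug->B->R->A->L->C->refl->F->L'->G->R'->G->plug->G
Char 2 ('F'): step: R->3, L=6; F->plug->F->R->F->L->G->refl->H->L'->D->R'->E->plug->A
Char 3 ('D'): step: R->4, L=6; D->plug->D->R->C->L->A->refl->E->L'->E->R'->E->plug->A
Char 4 ('E'): step: R->5, L=6; E->plug->A->R->A->L->C->refl->F->L'->G->R'->E->plug->A
Char 5 ('H'): step: R->6, L=6; H->plug->H->R->H->L->D->refl->B->L'->B->R'->G->plug->G
Char 6 ('G'): step: R->7, L=6; G->plug->G->R->G->L->F->refl->C->L'->A->R'->F->plug->F
Char 7 ('B'): step: R->0, L->7 (L advanced); B->plug->B->R->D->L->D->refl->B->L'->H->R'->E->plug->A
Char 8 ('H'): step: R->1, L=7; H->plug->H->R->H->L->B->refl->D->L'->D->R'->B->plug->B

Answer: GAAAGFAB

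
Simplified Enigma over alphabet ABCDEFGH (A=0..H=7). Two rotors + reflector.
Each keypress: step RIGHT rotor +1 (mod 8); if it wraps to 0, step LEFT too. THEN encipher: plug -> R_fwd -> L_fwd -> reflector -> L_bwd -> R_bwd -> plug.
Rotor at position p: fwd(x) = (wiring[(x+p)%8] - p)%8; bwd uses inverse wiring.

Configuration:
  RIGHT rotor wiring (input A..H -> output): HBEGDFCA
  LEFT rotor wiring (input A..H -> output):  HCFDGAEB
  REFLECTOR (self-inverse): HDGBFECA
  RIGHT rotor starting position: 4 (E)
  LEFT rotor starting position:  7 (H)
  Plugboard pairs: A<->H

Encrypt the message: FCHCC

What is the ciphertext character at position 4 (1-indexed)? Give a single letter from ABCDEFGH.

Char 1 ('F'): step: R->5, L=7; F->plug->F->R->H->L->F->refl->E->L'->E->R'->E->plug->E
Char 2 ('C'): step: R->6, L=7; C->plug->C->R->B->L->A->refl->H->L'->F->R'->G->plug->G
Char 3 ('H'): step: R->7, L=7; H->plug->A->R->B->L->A->refl->H->L'->F->R'->D->plug->D
Char 4 ('C'): step: R->0, L->0 (L advanced); C->plug->C->R->E->L->G->refl->C->L'->B->R'->B->plug->B

B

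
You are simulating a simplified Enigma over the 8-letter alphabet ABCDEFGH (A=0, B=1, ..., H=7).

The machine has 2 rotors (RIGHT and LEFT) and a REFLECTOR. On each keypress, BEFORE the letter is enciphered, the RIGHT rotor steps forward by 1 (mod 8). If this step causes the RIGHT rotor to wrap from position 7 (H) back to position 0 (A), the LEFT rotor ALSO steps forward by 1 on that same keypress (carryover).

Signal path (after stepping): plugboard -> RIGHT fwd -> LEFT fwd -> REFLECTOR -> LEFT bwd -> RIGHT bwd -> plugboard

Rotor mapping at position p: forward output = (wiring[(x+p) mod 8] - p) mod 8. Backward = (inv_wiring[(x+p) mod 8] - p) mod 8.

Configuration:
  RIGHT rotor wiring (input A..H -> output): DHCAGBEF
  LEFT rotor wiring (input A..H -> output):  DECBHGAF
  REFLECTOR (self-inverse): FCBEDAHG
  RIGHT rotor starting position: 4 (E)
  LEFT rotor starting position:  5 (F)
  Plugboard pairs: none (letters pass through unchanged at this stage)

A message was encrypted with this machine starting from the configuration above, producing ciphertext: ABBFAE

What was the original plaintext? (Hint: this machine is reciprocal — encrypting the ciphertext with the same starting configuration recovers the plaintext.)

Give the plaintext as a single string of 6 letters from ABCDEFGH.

Answer: GGDAED

Derivation:
Char 1 ('A'): step: R->5, L=5; A->plug->A->R->E->L->H->refl->G->L'->D->R'->G->plug->G
Char 2 ('B'): step: R->6, L=5; B->plug->B->R->H->L->C->refl->B->L'->A->R'->G->plug->G
Char 3 ('B'): step: R->7, L=5; B->plug->B->R->E->L->H->refl->G->L'->D->R'->D->plug->D
Char 4 ('F'): step: R->0, L->6 (L advanced); F->plug->F->R->B->L->H->refl->G->L'->D->R'->A->plug->A
Char 5 ('A'): step: R->1, L=6; A->plug->A->R->G->L->B->refl->C->L'->A->R'->E->plug->E
Char 6 ('E'): step: R->2, L=6; E->plug->E->R->C->L->F->refl->A->L'->H->R'->D->plug->D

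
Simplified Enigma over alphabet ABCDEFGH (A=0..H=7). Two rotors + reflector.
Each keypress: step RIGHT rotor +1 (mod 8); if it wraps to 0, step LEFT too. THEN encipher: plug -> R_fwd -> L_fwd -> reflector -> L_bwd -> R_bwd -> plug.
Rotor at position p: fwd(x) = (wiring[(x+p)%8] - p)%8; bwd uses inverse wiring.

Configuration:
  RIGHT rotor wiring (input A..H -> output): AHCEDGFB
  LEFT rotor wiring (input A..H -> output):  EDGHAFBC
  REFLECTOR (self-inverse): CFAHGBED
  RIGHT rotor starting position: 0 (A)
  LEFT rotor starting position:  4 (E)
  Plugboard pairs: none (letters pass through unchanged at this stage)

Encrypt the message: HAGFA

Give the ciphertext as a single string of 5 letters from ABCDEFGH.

Answer: EEEHE

Derivation:
Char 1 ('H'): step: R->1, L=4; H->plug->H->R->H->L->D->refl->H->L'->F->R'->E->plug->E
Char 2 ('A'): step: R->2, L=4; A->plug->A->R->A->L->E->refl->G->L'->D->R'->E->plug->E
Char 3 ('G'): step: R->3, L=4; G->plug->G->R->E->L->A->refl->C->L'->G->R'->E->plug->E
Char 4 ('F'): step: R->4, L=4; F->plug->F->R->D->L->G->refl->E->L'->A->R'->H->plug->H
Char 5 ('A'): step: R->5, L=4; A->plug->A->R->B->L->B->refl->F->L'->C->R'->E->plug->E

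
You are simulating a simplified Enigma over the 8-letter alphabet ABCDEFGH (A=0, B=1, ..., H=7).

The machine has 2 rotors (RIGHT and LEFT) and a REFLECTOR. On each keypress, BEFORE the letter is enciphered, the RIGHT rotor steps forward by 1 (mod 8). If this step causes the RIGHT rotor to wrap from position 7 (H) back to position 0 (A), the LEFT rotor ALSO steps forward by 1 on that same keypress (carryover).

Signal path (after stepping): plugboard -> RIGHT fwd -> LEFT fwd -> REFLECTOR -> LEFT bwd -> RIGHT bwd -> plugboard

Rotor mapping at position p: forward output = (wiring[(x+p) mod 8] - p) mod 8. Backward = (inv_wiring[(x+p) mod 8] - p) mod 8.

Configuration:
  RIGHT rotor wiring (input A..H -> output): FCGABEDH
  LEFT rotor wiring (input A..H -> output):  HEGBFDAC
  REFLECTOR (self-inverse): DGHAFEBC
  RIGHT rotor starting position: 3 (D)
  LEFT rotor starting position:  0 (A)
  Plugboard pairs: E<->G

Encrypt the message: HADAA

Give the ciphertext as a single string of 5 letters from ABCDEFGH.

Answer: GDBDF

Derivation:
Char 1 ('H'): step: R->4, L=0; H->plug->H->R->E->L->F->refl->E->L'->B->R'->E->plug->G
Char 2 ('A'): step: R->5, L=0; A->plug->A->R->H->L->C->refl->H->L'->A->R'->D->plug->D
Char 3 ('D'): step: R->6, L=0; D->plug->D->R->E->L->F->refl->E->L'->B->R'->B->plug->B
Char 4 ('A'): step: R->7, L=0; A->plug->A->R->A->L->H->refl->C->L'->H->R'->D->plug->D
Char 5 ('A'): step: R->0, L->1 (L advanced); A->plug->A->R->F->L->H->refl->C->L'->E->R'->F->plug->F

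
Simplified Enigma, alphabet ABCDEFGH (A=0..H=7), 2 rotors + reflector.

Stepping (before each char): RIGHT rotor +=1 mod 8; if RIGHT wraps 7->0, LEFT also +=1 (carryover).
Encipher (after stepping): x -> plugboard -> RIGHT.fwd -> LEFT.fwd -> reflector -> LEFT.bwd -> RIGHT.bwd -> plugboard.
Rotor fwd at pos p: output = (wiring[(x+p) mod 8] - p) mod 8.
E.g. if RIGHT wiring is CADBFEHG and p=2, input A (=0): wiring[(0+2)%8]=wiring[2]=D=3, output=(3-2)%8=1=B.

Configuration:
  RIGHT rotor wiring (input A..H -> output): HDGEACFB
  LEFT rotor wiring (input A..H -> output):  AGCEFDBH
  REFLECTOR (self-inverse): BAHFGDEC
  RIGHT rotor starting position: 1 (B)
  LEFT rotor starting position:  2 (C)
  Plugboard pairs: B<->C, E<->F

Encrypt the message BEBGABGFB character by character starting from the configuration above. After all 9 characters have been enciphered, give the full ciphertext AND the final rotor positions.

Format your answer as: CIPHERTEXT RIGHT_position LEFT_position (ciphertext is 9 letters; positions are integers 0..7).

Char 1 ('B'): step: R->2, L=2; B->plug->C->R->G->L->G->refl->E->L'->H->R'->F->plug->E
Char 2 ('E'): step: R->3, L=2; E->plug->F->R->E->L->H->refl->C->L'->B->R'->A->plug->A
Char 3 ('B'): step: R->4, L=2; B->plug->C->R->B->L->C->refl->H->L'->E->R'->A->plug->A
Char 4 ('G'): step: R->5, L=2; G->plug->G->R->H->L->E->refl->G->L'->G->R'->E->plug->F
Char 5 ('A'): step: R->6, L=2; A->plug->A->R->H->L->E->refl->G->L'->G->R'->F->plug->E
Char 6 ('B'): step: R->7, L=2; B->plug->C->R->E->L->H->refl->C->L'->B->R'->F->plug->E
Char 7 ('G'): step: R->0, L->3 (L advanced); G->plug->G->R->F->L->F->refl->D->L'->G->R'->C->plug->B
Char 8 ('F'): step: R->1, L=3; F->plug->E->R->B->L->C->refl->H->L'->H->R'->D->plug->D
Char 9 ('B'): step: R->2, L=3; B->plug->C->R->G->L->D->refl->F->L'->F->R'->G->plug->G
Final: ciphertext=EAAFEEBDG, RIGHT=2, LEFT=3

Answer: EAAFEEBDG 2 3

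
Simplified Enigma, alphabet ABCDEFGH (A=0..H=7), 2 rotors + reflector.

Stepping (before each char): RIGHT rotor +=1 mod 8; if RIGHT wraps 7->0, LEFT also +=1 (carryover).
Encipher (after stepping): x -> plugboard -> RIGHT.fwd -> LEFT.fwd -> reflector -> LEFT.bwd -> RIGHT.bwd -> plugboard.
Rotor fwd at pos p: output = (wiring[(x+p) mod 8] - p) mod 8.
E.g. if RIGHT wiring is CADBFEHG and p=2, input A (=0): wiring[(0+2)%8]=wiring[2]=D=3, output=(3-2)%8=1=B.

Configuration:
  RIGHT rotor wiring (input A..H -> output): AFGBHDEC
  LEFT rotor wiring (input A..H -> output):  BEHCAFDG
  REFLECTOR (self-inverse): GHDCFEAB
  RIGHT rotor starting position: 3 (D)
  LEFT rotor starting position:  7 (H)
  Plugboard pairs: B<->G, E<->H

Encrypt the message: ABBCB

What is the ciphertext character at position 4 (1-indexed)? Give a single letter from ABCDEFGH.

Char 1 ('A'): step: R->4, L=7; A->plug->A->R->D->L->A->refl->G->L'->G->R'->D->plug->D
Char 2 ('B'): step: R->5, L=7; B->plug->G->R->E->L->D->refl->C->L'->B->R'->F->plug->F
Char 3 ('B'): step: R->6, L=7; B->plug->G->R->B->L->C->refl->D->L'->E->R'->B->plug->G
Char 4 ('C'): step: R->7, L=7; C->plug->C->R->G->L->G->refl->A->L'->D->R'->A->plug->A

A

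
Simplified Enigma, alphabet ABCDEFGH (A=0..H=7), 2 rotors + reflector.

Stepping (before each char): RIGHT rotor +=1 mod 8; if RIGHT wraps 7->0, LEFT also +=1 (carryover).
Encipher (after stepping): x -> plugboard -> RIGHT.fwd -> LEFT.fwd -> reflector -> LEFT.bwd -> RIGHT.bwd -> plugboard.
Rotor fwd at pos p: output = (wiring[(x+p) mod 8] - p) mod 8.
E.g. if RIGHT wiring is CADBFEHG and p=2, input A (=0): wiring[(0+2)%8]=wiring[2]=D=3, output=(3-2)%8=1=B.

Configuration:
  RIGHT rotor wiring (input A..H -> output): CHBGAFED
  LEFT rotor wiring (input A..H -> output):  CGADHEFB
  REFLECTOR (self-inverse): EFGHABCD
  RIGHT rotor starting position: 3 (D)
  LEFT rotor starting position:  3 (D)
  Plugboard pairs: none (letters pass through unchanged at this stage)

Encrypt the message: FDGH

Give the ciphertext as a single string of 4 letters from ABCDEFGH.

Char 1 ('F'): step: R->4, L=3; F->plug->F->R->D->L->C->refl->G->L'->E->R'->A->plug->A
Char 2 ('D'): step: R->5, L=3; D->plug->D->R->F->L->H->refl->D->L'->G->R'->C->plug->C
Char 3 ('G'): step: R->6, L=3; G->plug->G->R->C->L->B->refl->F->L'->H->R'->H->plug->H
Char 4 ('H'): step: R->7, L=3; H->plug->H->R->F->L->H->refl->D->L'->G->R'->G->plug->G

Answer: ACHG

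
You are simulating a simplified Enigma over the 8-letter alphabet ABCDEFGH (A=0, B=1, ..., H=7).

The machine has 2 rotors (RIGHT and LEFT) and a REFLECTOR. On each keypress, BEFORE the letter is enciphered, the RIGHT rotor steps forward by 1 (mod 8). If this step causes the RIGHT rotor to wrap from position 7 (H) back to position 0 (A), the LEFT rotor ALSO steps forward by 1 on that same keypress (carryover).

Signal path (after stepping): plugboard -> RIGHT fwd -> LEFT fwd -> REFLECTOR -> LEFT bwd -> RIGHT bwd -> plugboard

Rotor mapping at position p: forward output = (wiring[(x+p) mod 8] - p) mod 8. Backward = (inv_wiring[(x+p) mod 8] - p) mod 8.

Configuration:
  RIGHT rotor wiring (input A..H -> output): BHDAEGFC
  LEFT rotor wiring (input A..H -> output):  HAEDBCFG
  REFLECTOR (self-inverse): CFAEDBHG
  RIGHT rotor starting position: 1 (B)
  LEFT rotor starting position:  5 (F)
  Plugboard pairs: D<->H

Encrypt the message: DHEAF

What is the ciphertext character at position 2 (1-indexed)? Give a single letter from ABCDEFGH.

Char 1 ('D'): step: R->2, L=5; D->plug->H->R->F->L->H->refl->G->L'->G->R'->B->plug->B
Char 2 ('H'): step: R->3, L=5; H->plug->D->R->C->L->B->refl->F->L'->A->R'->H->plug->D

D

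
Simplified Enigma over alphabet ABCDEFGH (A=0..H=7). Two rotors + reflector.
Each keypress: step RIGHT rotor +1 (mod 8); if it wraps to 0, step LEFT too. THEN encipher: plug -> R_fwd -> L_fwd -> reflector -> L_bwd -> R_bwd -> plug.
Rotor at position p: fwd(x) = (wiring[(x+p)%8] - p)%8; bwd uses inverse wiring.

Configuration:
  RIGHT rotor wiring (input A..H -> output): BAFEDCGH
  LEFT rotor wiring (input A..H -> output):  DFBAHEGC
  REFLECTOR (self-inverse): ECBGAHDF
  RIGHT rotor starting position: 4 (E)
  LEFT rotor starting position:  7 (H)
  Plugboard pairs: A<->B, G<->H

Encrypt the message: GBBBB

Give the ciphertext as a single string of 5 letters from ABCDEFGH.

Answer: HDADD

Derivation:
Char 1 ('G'): step: R->5, L=7; G->plug->H->R->G->L->F->refl->H->L'->H->R'->G->plug->H
Char 2 ('B'): step: R->6, L=7; B->plug->A->R->A->L->D->refl->G->L'->C->R'->D->plug->D
Char 3 ('B'): step: R->7, L=7; B->plug->A->R->A->L->D->refl->G->L'->C->R'->B->plug->A
Char 4 ('B'): step: R->0, L->0 (L advanced); B->plug->A->R->B->L->F->refl->H->L'->E->R'->D->plug->D
Char 5 ('B'): step: R->1, L=0; B->plug->A->R->H->L->C->refl->B->L'->C->R'->D->plug->D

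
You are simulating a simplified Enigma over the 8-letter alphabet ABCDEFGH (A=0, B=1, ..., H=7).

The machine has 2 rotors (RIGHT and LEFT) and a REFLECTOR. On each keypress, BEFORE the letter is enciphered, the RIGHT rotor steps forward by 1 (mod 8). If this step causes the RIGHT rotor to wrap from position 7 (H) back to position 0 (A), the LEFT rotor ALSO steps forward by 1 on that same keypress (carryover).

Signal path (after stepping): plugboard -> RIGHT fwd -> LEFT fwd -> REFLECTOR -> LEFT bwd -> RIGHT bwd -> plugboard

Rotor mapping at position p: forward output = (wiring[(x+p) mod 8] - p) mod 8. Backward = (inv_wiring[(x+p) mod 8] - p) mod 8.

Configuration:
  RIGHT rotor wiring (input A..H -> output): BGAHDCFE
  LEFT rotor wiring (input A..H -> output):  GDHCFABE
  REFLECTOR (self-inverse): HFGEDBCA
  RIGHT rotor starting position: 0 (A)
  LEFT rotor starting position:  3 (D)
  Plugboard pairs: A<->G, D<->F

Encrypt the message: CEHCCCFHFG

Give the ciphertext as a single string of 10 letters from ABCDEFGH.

Char 1 ('C'): step: R->1, L=3; C->plug->C->R->G->L->A->refl->H->L'->A->R'->H->plug->H
Char 2 ('E'): step: R->2, L=3; E->plug->E->R->D->L->G->refl->C->L'->B->R'->C->plug->C
Char 3 ('H'): step: R->3, L=3; H->plug->H->R->F->L->D->refl->E->L'->H->R'->C->plug->C
Char 4 ('C'): step: R->4, L=3; C->plug->C->R->B->L->C->refl->G->L'->D->R'->H->plug->H
Char 5 ('C'): step: R->5, L=3; C->plug->C->R->H->L->E->refl->D->L'->F->R'->A->plug->G
Char 6 ('C'): step: R->6, L=3; C->plug->C->R->D->L->G->refl->C->L'->B->R'->F->plug->D
Char 7 ('F'): step: R->7, L=3; F->plug->D->R->B->L->C->refl->G->L'->D->R'->G->plug->A
Char 8 ('H'): step: R->0, L->4 (L advanced); H->plug->H->R->E->L->C->refl->G->L'->H->R'->D->plug->F
Char 9 ('F'): step: R->1, L=4; F->plug->D->R->C->L->F->refl->B->L'->A->R'->H->plug->H
Char 10 ('G'): step: R->2, L=4; G->plug->A->R->G->L->D->refl->E->L'->B->R'->C->plug->C

Answer: HCCHGDAFHC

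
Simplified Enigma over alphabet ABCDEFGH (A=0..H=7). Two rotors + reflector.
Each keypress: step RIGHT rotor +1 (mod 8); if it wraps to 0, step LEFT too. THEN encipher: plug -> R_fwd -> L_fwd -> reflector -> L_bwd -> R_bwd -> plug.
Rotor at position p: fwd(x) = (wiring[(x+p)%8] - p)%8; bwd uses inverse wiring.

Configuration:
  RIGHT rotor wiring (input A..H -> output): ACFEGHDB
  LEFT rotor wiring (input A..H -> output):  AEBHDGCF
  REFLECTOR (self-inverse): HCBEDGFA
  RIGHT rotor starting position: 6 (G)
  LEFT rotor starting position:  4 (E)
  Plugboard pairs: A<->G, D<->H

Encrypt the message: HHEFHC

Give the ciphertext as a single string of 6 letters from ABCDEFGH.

Answer: GBAEEA

Derivation:
Char 1 ('H'): step: R->7, L=4; H->plug->D->R->G->L->F->refl->G->L'->C->R'->A->plug->G
Char 2 ('H'): step: R->0, L->5 (L advanced); H->plug->D->R->E->L->H->refl->A->L'->C->R'->B->plug->B
Char 3 ('E'): step: R->1, L=5; E->plug->E->R->G->L->C->refl->B->L'->A->R'->G->plug->A
Char 4 ('F'): step: R->2, L=5; F->plug->F->R->H->L->G->refl->F->L'->B->R'->E->plug->E
Char 5 ('H'): step: R->3, L=5; H->plug->D->R->A->L->B->refl->C->L'->G->R'->E->plug->E
Char 6 ('C'): step: R->4, L=5; C->plug->C->R->H->L->G->refl->F->L'->B->R'->G->plug->A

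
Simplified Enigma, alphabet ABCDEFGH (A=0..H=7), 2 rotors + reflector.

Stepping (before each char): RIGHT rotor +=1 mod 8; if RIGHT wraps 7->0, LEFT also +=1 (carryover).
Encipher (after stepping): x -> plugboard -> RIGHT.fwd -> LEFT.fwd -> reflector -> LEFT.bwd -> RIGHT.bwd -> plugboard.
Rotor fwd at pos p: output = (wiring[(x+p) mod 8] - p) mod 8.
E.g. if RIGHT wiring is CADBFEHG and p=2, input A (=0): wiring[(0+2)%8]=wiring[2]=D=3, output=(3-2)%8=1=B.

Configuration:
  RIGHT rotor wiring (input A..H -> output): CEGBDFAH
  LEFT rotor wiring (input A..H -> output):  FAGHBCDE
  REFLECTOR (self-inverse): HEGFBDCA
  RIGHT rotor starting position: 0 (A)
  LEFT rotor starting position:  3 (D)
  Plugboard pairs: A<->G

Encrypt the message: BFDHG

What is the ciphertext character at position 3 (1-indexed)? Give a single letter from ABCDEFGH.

Char 1 ('B'): step: R->1, L=3; B->plug->B->R->F->L->C->refl->G->L'->B->R'->H->plug->H
Char 2 ('F'): step: R->2, L=3; F->plug->F->R->F->L->C->refl->G->L'->B->R'->C->plug->C
Char 3 ('D'): step: R->3, L=3; D->plug->D->R->F->L->C->refl->G->L'->B->R'->G->plug->A

A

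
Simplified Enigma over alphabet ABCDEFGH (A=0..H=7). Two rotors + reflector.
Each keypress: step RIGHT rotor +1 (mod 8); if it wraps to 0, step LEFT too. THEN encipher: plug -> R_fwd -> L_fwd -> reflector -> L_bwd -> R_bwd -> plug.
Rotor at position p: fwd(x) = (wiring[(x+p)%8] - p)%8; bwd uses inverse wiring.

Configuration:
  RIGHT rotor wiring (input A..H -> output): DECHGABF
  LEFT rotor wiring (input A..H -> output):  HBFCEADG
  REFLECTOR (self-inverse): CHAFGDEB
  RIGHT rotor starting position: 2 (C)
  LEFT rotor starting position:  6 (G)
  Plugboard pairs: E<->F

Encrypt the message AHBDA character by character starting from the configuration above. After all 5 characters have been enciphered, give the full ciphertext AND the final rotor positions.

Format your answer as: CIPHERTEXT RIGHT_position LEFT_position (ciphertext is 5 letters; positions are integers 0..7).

Char 1 ('A'): step: R->3, L=6; A->plug->A->R->E->L->H->refl->B->L'->C->R'->E->plug->F
Char 2 ('H'): step: R->4, L=6; H->plug->H->R->D->L->D->refl->F->L'->A->R'->F->plug->E
Char 3 ('B'): step: R->5, L=6; B->plug->B->R->E->L->H->refl->B->L'->C->R'->G->plug->G
Char 4 ('D'): step: R->6, L=6; D->plug->D->R->G->L->G->refl->E->L'->F->R'->C->plug->C
Char 5 ('A'): step: R->7, L=6; A->plug->A->R->G->L->G->refl->E->L'->F->R'->C->plug->C
Final: ciphertext=FEGCC, RIGHT=7, LEFT=6

Answer: FEGCC 7 6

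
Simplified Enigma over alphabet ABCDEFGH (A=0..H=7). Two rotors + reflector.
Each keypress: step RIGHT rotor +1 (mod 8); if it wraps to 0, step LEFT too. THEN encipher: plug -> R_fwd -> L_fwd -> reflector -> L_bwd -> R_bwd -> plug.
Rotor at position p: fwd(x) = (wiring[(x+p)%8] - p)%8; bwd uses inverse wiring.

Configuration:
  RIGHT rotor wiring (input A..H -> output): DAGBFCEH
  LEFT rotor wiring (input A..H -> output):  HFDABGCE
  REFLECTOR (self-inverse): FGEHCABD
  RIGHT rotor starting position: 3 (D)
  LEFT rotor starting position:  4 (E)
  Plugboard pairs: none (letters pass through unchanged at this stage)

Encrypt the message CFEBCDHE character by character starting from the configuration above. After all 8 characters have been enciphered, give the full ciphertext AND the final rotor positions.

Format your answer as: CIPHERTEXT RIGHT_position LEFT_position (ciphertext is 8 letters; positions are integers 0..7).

Answer: DBFFFEED 3 5

Derivation:
Char 1 ('C'): step: R->4, L=4; C->plug->C->R->A->L->F->refl->A->L'->D->R'->D->plug->D
Char 2 ('F'): step: R->5, L=4; F->plug->F->R->B->L->C->refl->E->L'->H->R'->B->plug->B
Char 3 ('E'): step: R->6, L=4; E->plug->E->R->A->L->F->refl->A->L'->D->R'->F->plug->F
Char 4 ('B'): step: R->7, L=4; B->plug->B->R->E->L->D->refl->H->L'->G->R'->F->plug->F
Char 5 ('C'): step: R->0, L->5 (L advanced); C->plug->C->R->G->L->D->refl->H->L'->C->R'->F->plug->F
Char 6 ('D'): step: R->1, L=5; D->plug->D->R->E->L->A->refl->F->L'->B->R'->E->plug->E
Char 7 ('H'): step: R->2, L=5; H->plug->H->R->G->L->D->refl->H->L'->C->R'->E->plug->E
Char 8 ('E'): step: R->3, L=5; E->plug->E->R->E->L->A->refl->F->L'->B->R'->D->plug->D
Final: ciphertext=DBFFFEED, RIGHT=3, LEFT=5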